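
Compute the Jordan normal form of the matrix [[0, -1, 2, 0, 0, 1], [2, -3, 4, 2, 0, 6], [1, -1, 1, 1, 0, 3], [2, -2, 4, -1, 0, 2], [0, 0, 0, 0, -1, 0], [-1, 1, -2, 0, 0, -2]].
The characteristic polynomial is det(xI - A) = (x + 1)^6, so the eigenvalues are -1 (algebraic multiplicity 6).

For λ = -1: rank(A + I) = 2, rank((A + I)^2) = 0. The eigenspace has dimension 6 - 2 = 4, so there are 4 Jordan blocks; the rank sequence gives block sizes [2, 2, 1, 1].

Assembling the blocks gives the Jordan form J above.

J = [[-1, 1, 0, 0, 0, 0], [0, -1, 0, 0, 0, 0], [0, 0, -1, 1, 0, 0], [0, 0, 0, -1, 0, 0], [0, 0, 0, 0, -1, 0], [0, 0, 0, 0, 0, -1]]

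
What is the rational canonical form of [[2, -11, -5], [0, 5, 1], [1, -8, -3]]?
The invariant factors of A (the non-unit diagonal entries of the Smith normal form of xI - A over ℚ[x]) are x(x^2 - 4x + 2), each dividing the next. The characteristic polynomial is their product, x(x^2 - 4x + 2).

The rational canonical form is the block-diagonal matrix of companion matrices C(f_i):
R = [[0, 0, 0], [1, 0, -2], [0, 1, 4]].

Note the characteristic polynomial does not split into linear factors over ℚ, so A has no Jordan form over ℚ; the rational canonical form exists over any field.

R = [[0, 0, 0], [1, 0, -2], [0, 1, 4]]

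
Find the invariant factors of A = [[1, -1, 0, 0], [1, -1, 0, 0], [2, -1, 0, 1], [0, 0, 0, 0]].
The Jordan structure of A has elementary divisors x^3, x. Arranging the block sizes at each eigenvalue in decreasing order and taking row products gives the invariant factors.

Invariant factors (smallest first, each dividing the next): x, x^3.

Check: the last factor x^3 is the minimal polynomial, and the product x^4 is the characteristic polynomial.

x, x^3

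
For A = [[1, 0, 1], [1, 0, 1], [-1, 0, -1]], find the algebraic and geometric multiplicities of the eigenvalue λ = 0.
The characteristic polynomial is x^3, so the factor x appears with exponent 3: the algebraic multiplicity is 3.

rank(A) = 1, so the eigenspace has dimension 3 - 1 = 2: the geometric multiplicity is 2.

Since 2 < 3, A is not diagonalizable.

algebraic multiplicity 3, geometric multiplicity 2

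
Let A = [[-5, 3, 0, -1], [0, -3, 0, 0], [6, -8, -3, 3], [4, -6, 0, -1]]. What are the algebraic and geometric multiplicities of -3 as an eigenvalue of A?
algebraic multiplicity 4, geometric multiplicity 2

The characteristic polynomial is (x + 3)^4, so the factor x + 3 appears with exponent 4: the algebraic multiplicity is 4.

rank(A + 3I) = 2, so the eigenspace has dimension 4 - 2 = 2: the geometric multiplicity is 2.

Since 2 < 4, A is not diagonalizable.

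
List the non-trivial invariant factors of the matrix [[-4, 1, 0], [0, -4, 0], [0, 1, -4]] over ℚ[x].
x + 4, (x + 4)^2

The Jordan structure of A has elementary divisors (x + 4)^2, (x + 4). Arranging the block sizes at each eigenvalue in decreasing order and taking row products gives the invariant factors.

Invariant factors (smallest first, each dividing the next): x + 4, (x + 4)^2.

Check: the last factor (x + 4)^2 is the minimal polynomial, and the product (x + 4)^3 is the characteristic polynomial.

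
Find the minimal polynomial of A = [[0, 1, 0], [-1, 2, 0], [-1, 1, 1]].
m_A(x) = (x - 1)^2

The characteristic polynomial factors as (x - 1)^3. The minimal polynomial is ∏(x - λ)^{k_λ} where k_λ is the size of the largest Jordan block at λ.

For λ = 1: rank(A - I) = 1, and the largest Jordan block has size 2 (the smallest k with rank((A - I)^k) = rank((A - I)^(k+1))).

So m_A(x) = (x - 1)^2.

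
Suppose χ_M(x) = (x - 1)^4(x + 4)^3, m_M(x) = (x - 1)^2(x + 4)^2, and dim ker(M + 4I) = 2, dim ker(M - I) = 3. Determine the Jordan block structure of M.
λ = -4: algebraic multiplicity 3 (exponent in χ_M), largest block size 2 (exponent in m_M), 2 blocks (geometric multiplicity). These force block sizes [2, 1].
λ = 1: algebraic multiplicity 4 (exponent in χ_M), largest block size 2 (exponent in m_M), 3 blocks (geometric multiplicity). These force block sizes [2, 1, 1].

Jordan blocks: (-4, 2), (-4, 1), (1, 2), (1, 1), (1, 1)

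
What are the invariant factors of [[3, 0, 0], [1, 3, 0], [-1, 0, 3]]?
x - 3, (x - 3)^2

The Jordan structure of A has elementary divisors (x - 3)^2, (x - 3). Arranging the block sizes at each eigenvalue in decreasing order and taking row products gives the invariant factors.

Invariant factors (smallest first, each dividing the next): x - 3, (x - 3)^2.

Check: the last factor (x - 3)^2 is the minimal polynomial, and the product (x - 3)^3 is the characteristic polynomial.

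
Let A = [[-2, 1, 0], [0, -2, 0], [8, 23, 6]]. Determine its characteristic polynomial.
χ_A(x) = (x - 6)(x + 2)^2

xI - A = [[x + 2, -1, 0], [0, x + 2, 0], [-8, -23, x - 6]].

Expanding det(xI - A) along the first row:
det(xI - A) = + (x + 2)·det([[x + 2, 0], [-23, x - 6]]) - (-1)·det([[0, 0], [-8, x - 6]]) + (0)·det([[0, x + 2], [-8, -23]]).

Evaluating gives χ_A(x) = x^3 - 2x^2 - 20x - 24 = (x - 6)(x + 2)^2.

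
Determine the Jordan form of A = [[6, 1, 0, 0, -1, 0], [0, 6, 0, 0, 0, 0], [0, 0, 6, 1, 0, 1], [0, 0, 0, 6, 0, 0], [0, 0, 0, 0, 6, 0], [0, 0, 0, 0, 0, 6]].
J = [[6, 1, 0, 0, 0, 0], [0, 6, 0, 0, 0, 0], [0, 0, 6, 1, 0, 0], [0, 0, 0, 6, 0, 0], [0, 0, 0, 0, 6, 0], [0, 0, 0, 0, 0, 6]]

The characteristic polynomial is det(xI - A) = (x - 6)^6, so the eigenvalues are 6 (algebraic multiplicity 6).

For λ = 6: rank(A - 6I) = 2, rank((A - 6I)^2) = 0. The eigenspace has dimension 6 - 2 = 4, so there are 4 Jordan blocks; the rank sequence gives block sizes [2, 2, 1, 1].

Assembling the blocks gives the Jordan form J above.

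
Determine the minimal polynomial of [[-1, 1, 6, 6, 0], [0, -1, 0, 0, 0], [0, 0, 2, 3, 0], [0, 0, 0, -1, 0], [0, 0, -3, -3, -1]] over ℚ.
The characteristic polynomial factors as (x - 2)(x + 1)^4. The minimal polynomial is ∏(x - λ)^{k_λ} where k_λ is the size of the largest Jordan block at λ.

For λ = -1: rank(A + I) = 2, and the largest Jordan block has size 2 (the smallest k with rank((A + I)^k) = rank((A + I)^(k+1))).
For λ = 2: rank(A - 2I) = 4, and the largest Jordan block has size 1 (the smallest k with rank((A - 2I)^k) = rank((A - 2I)^(k+1))).

So m_A(x) = (x - 2)(x + 1)^2.

m_A(x) = (x - 2)(x + 1)^2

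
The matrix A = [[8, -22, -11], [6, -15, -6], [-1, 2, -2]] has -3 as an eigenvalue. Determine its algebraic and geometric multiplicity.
algebraic multiplicity 3, geometric multiplicity 2

The characteristic polynomial is (x + 3)^3, so the factor x + 3 appears with exponent 3: the algebraic multiplicity is 3.

rank(A + 3I) = 1, so the eigenspace has dimension 3 - 1 = 2: the geometric multiplicity is 2.

Since 2 < 3, A is not diagonalizable.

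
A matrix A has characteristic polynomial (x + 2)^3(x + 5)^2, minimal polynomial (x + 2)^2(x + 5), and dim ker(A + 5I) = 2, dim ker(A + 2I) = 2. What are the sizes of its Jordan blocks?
λ = -5: algebraic multiplicity 2 (exponent in χ_A), largest block size 1 (exponent in m_A), 2 blocks (geometric multiplicity). These force block sizes [1, 1].
λ = -2: algebraic multiplicity 3 (exponent in χ_A), largest block size 2 (exponent in m_A), 2 blocks (geometric multiplicity). These force block sizes [2, 1].

Jordan blocks: (-5, 1), (-5, 1), (-2, 2), (-2, 1)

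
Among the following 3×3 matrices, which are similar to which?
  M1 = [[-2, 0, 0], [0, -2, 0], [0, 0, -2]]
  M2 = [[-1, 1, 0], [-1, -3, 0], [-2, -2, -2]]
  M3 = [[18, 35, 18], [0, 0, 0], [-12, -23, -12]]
3 classes: {M1}, {M2}, {M3}

Characteristic polynomials: χ_{M1} = (x + 2)^3, χ_{M2} = (x + 2)^3, χ_{M3} = x^2(x - 6).

{M1}: invariant factors x + 2, x + 2, x + 2.

{M2}: invariant factors x + 2, (x + 2)^2.

{M3}: invariant factors x^2(x - 6).

Matrices are similar if and only if their invariant-factor lists agree; the partition into similarity classes is {M1}, {M2}, {M3}.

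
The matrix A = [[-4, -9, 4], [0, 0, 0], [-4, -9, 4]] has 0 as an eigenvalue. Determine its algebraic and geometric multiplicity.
algebraic multiplicity 3, geometric multiplicity 2

The characteristic polynomial is x^3, so the factor x appears with exponent 3: the algebraic multiplicity is 3.

rank(A) = 1, so the eigenspace has dimension 3 - 1 = 2: the geometric multiplicity is 2.

Since 2 < 3, A is not diagonalizable.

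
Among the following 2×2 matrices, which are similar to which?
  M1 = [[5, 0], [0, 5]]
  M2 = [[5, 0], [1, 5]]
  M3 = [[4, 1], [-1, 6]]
2 classes: {M1}, {M2, M3}

Characteristic polynomials: χ_{M1} = (x - 5)^2, χ_{M2} = (x - 5)^2, χ_{M3} = (x - 5)^2.

{M1}: invariant factors x - 5, x - 5.

{M2, M3}: invariant factors (x - 5)^2.

Matrices are similar if and only if their invariant-factor lists agree; the partition into similarity classes is {M1}, {M2, M3}.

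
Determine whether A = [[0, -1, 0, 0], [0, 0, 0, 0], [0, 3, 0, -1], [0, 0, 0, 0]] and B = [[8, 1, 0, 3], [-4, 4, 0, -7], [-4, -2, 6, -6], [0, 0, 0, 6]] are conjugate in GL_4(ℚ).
No.

trace(A) = 0 but trace(B) = 24. The trace is a similarity invariant, so A and B are not similar.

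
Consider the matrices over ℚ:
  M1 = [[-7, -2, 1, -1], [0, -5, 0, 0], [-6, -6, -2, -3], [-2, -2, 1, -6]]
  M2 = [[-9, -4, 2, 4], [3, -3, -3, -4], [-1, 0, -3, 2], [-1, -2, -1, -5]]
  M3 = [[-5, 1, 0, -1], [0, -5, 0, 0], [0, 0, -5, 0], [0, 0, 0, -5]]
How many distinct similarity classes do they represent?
2 classes: {M1, M3}, {M2}

Characteristic polynomials: χ_{M1} = (x + 5)^4, χ_{M2} = (x + 5)^4, χ_{M3} = (x + 5)^4.

{M1, M3}: invariant factors x + 5, x + 5, (x + 5)^2.

{M2}: invariant factors x + 5, (x + 5)^3.

Matrices are similar if and only if their invariant-factor lists agree; the partition into similarity classes is {M1, M3}, {M2}.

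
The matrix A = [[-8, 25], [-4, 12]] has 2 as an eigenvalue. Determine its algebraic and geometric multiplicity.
algebraic multiplicity 2, geometric multiplicity 1

The characteristic polynomial is (x - 2)^2, so the factor x - 2 appears with exponent 2: the algebraic multiplicity is 2.

rank(A - 2I) = 1, so the eigenspace has dimension 2 - 1 = 1: the geometric multiplicity is 1.

Since 1 < 2, A is not diagonalizable.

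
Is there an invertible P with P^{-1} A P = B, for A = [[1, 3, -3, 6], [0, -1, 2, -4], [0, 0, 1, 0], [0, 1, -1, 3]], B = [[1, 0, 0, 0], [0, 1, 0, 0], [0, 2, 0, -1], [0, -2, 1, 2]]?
Yes.

Two matrices over a field are similar if and only if they have the same invariant factors.

Both A and B have characteristic polynomial (x - 1)^4 and minimal polynomial (x - 1)^2. Computing further, both have invariant factors x - 1, x - 1, (x - 1)^2. Hence A and B are similar.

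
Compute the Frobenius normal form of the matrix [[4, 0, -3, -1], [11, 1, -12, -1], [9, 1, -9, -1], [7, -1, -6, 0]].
R = [[0, 0, 0, -12], [1, 0, 0, 5], [0, 1, 0, 2], [0, 0, 1, -4]]

The invariant factors of A (the non-unit diagonal entries of the Smith normal form of xI - A over ℚ[x]) are (x + 4)(x^3 - 2x + 3), each dividing the next. The characteristic polynomial is their product, (x + 4)(x^3 - 2x + 3).

The rational canonical form is the block-diagonal matrix of companion matrices C(f_i):
R = [[0, 0, 0, -12], [1, 0, 0, 5], [0, 1, 0, 2], [0, 0, 1, -4]].

Note the characteristic polynomial does not split into linear factors over ℚ, so A has no Jordan form over ℚ; the rational canonical form exists over any field.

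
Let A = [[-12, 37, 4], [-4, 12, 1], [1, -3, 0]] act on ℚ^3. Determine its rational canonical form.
R = [[0, 0, 1], [1, 0, -3], [0, 1, 0]]

The invariant factors of A (the non-unit diagonal entries of the Smith normal form of xI - A over ℚ[x]) are x^3 + 3x - 1, each dividing the next. The characteristic polynomial is their product, x^3 + 3x - 1.

The rational canonical form is the block-diagonal matrix of companion matrices C(f_i):
R = [[0, 0, 1], [1, 0, -3], [0, 1, 0]].

Note the characteristic polynomial does not split into linear factors over ℚ, so A has no Jordan form over ℚ; the rational canonical form exists over any field.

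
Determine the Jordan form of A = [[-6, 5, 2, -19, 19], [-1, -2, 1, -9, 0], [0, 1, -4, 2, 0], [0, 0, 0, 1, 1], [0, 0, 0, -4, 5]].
J = [[-4, 1, 0, 0, 0], [0, -4, 1, 0, 0], [0, 0, -4, 0, 0], [0, 0, 0, 3, 1], [0, 0, 0, 0, 3]]

The characteristic polynomial is det(xI - A) = (x - 3)^2(x + 4)^3, so the eigenvalues are -4 (algebraic multiplicity 3), 3 (algebraic multiplicity 2).

For λ = -4: rank(A + 4I) = 4, rank((A + 4I)^2) = 3, rank((A + 4I)^3) = 2. The eigenspace has dimension 5 - 4 = 1, so there is 1 Jordan block; the rank sequence gives block sizes [3].

For λ = 3: rank(A - 3I) = 4, rank((A - 3I)^2) = 3. The eigenspace has dimension 5 - 4 = 1, so there is 1 Jordan block; the rank sequence gives block sizes [2].

Assembling the blocks gives the Jordan form J above.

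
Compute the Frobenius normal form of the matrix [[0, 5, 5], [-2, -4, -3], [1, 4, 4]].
R = [[0, 0, 5], [1, 0, -1], [0, 1, 0]]

The invariant factors of A (the non-unit diagonal entries of the Smith normal form of xI - A over ℚ[x]) are x^3 + x - 5, each dividing the next. The characteristic polynomial is their product, x^3 + x - 5.

The rational canonical form is the block-diagonal matrix of companion matrices C(f_i):
R = [[0, 0, 5], [1, 0, -1], [0, 1, 0]].

Note the characteristic polynomial does not split into linear factors over ℚ, so A has no Jordan form over ℚ; the rational canonical form exists over any field.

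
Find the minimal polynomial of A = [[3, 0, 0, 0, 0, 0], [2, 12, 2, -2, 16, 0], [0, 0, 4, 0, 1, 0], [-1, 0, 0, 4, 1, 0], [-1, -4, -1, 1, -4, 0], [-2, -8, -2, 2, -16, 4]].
m_A(x) = (x - 4)^3(x - 3)

The characteristic polynomial factors as (x - 4)^5(x - 3). The minimal polynomial is ∏(x - λ)^{k_λ} where k_λ is the size of the largest Jordan block at λ.

For λ = 3: rank(A - 3I) = 5, and the largest Jordan block has size 1 (the smallest k with rank((A - 3I)^k) = rank((A - 3I)^(k+1))).
For λ = 4: rank(A - 4I) = 3, and the largest Jordan block has size 3 (the smallest k with rank((A - 4I)^k) = rank((A - 4I)^(k+1))).

So m_A(x) = (x - 4)^3(x - 3).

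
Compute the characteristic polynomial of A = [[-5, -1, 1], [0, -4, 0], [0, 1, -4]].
xI - A = [[x + 5, 1, -1], [0, x + 4, 0], [0, -1, x + 4]].

Expanding det(xI - A) along the first row:
det(xI - A) = + (x + 5)·det([[x + 4, 0], [-1, x + 4]]) - (1)·det([[0, 0], [0, x + 4]]) + (-1)·det([[0, x + 4], [0, -1]]).

Evaluating gives χ_A(x) = x^3 + 13x^2 + 56x + 80 = (x + 4)^2(x + 5).

χ_A(x) = (x + 4)^2(x + 5)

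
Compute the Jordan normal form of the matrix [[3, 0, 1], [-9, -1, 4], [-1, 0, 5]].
The characteristic polynomial is det(xI - A) = (x - 4)^2(x + 1), so the eigenvalues are -1 (algebraic multiplicity 1), 4 (algebraic multiplicity 2).

For λ = -1: algebraic multiplicity 1 gives one 1×1 block.

For λ = 4: rank(A - 4I) = 2, rank((A - 4I)^2) = 1. The eigenspace has dimension 3 - 2 = 1, so there is 1 Jordan block; the rank sequence gives block sizes [2].

Assembling the blocks gives the Jordan form J above.

J = [[-1, 0, 0], [0, 4, 1], [0, 0, 4]]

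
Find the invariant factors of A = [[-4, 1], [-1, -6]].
The Jordan structure of A has elementary divisors (x + 5)^2. Arranging the block sizes at each eigenvalue in decreasing order and taking row products gives the invariant factors.

Invariant factors (smallest first, each dividing the next): (x + 5)^2.

Check: the last factor (x + 5)^2 is the minimal polynomial, and the product (x + 5)^2 is the characteristic polynomial.

(x + 5)^2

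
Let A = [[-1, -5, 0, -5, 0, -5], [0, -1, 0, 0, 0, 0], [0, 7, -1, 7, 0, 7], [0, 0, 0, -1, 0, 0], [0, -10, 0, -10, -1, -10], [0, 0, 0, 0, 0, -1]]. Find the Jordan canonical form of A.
The characteristic polynomial is det(xI - A) = (x + 1)^6, so the eigenvalues are -1 (algebraic multiplicity 6).

For λ = -1: rank(A + I) = 1, rank((A + I)^2) = 0. The eigenspace has dimension 6 - 1 = 5, so there are 5 Jordan blocks; the rank sequence gives block sizes [2, 1, 1, 1, 1].

Assembling the blocks gives the Jordan form J above.

J = [[-1, 1, 0, 0, 0, 0], [0, -1, 0, 0, 0, 0], [0, 0, -1, 0, 0, 0], [0, 0, 0, -1, 0, 0], [0, 0, 0, 0, -1, 0], [0, 0, 0, 0, 0, -1]]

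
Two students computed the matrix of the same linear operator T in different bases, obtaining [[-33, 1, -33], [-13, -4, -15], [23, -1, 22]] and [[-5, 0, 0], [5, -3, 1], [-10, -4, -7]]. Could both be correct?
Both have characteristic polynomial (x + 5)^3, but the minimal polynomial of A is (x + 5)^3 while the minimal polynomial of B is (x + 5)^2. The minimal polynomial is a similarity invariant, so A and B are not similar.

No.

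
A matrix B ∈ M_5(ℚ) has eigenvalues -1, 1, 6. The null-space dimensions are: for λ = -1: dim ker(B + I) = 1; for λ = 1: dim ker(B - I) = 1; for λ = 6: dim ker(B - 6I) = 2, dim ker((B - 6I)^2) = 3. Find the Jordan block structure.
Jordan blocks: (-1, 1), (1, 1), (6, 2), (6, 1)

λ = -1: successive nullity increments [1] count blocks of size ≥ k; block sizes are [1].
λ = 1: successive nullity increments [1] count blocks of size ≥ k; block sizes are [1].
λ = 6: successive nullity increments [2, 1] count blocks of size ≥ k; block sizes are [2, 1].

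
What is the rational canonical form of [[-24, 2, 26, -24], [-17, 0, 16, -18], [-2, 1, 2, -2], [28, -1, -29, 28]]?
The invariant factors of A (the non-unit diagonal entries of the Smith normal form of xI - A over ℚ[x]) are (x - 4)^2(x^2 + 2x + 2), each dividing the next. The characteristic polynomial is their product, (x - 4)^2(x^2 + 2x + 2).

The rational canonical form is the block-diagonal matrix of companion matrices C(f_i):
R = [[0, 0, 0, -32], [1, 0, 0, -16], [0, 1, 0, -2], [0, 0, 1, 6]].

Note the characteristic polynomial does not split into linear factors over ℚ, so A has no Jordan form over ℚ; the rational canonical form exists over any field.

R = [[0, 0, 0, -32], [1, 0, 0, -16], [0, 1, 0, -2], [0, 0, 1, 6]]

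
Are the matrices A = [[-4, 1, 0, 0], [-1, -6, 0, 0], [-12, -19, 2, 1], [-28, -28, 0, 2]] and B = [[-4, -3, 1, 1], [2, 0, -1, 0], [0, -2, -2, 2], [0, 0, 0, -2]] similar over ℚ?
No.

trace(A) = -6 but trace(B) = -8. The trace is a similarity invariant, so A and B are not similar.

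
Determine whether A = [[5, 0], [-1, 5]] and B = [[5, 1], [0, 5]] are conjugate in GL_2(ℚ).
Two matrices over a field are similar if and only if they have the same invariant factors.

Both A and B have characteristic polynomial (x - 5)^2 and minimal polynomial (x - 5)^2. Computing further, both have invariant factors (x - 5)^2. Hence A and B are similar.

Yes.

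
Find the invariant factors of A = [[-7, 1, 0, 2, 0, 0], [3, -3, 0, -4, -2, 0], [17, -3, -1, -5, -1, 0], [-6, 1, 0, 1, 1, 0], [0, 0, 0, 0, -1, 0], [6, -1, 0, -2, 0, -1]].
The Jordan structure of A has elementary divisors (x + 4)^2, (x + 1)^3, (x + 1). Arranging the block sizes at each eigenvalue in decreasing order and taking row products gives the invariant factors.

Invariant factors (smallest first, each dividing the next): x + 1, (x + 1)^3(x + 4)^2.

Check: the last factor (x + 1)^3(x + 4)^2 is the minimal polynomial, and the product (x + 1)^4(x + 4)^2 is the characteristic polynomial.

x + 1, (x + 1)^3(x + 4)^2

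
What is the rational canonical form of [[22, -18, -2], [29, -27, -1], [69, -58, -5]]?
The invariant factors of A (the non-unit diagonal entries of the Smith normal form of xI - A over ℚ[x]) are (x + 3)^2(x + 4), each dividing the next. The characteristic polynomial is their product, (x + 3)^2(x + 4).

The rational canonical form is the block-diagonal matrix of companion matrices C(f_i):
R = [[0, 0, -36], [1, 0, -33], [0, 1, -10]].

R = [[0, 0, -36], [1, 0, -33], [0, 1, -10]]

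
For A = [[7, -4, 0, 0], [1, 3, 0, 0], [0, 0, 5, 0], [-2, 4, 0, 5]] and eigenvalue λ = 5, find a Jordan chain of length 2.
v_1 = [[1, 0, 0, -1]]^T, v_2 = [[2, 1, 0, -2]]^T

We seek v_1 ∈ ker((A - 5I)^2) \ ker(A - 5I), then set v_{i+1} = (A - 5I) v_i.

One such chain is v_1 = [[1, 0, 0, -1]]^T, v_2 = [[2, 1, 0, -2]]^T. Check: (A - 5I) v_2 = [[0, 0, 0, 0]]^T = 0.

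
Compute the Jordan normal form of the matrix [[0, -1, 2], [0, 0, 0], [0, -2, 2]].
The characteristic polynomial is det(xI - A) = x^2(x - 2), so the eigenvalues are 0 (algebraic multiplicity 2), 2 (algebraic multiplicity 1).

For λ = 0: rank(A) = 2, rank(A^2) = 1. The eigenspace has dimension 3 - 2 = 1, so there is 1 Jordan block; the rank sequence gives block sizes [2].

For λ = 2: algebraic multiplicity 1 gives one 1×1 block.

Assembling the blocks gives the Jordan form J above.

J = [[0, 1, 0], [0, 0, 0], [0, 0, 2]]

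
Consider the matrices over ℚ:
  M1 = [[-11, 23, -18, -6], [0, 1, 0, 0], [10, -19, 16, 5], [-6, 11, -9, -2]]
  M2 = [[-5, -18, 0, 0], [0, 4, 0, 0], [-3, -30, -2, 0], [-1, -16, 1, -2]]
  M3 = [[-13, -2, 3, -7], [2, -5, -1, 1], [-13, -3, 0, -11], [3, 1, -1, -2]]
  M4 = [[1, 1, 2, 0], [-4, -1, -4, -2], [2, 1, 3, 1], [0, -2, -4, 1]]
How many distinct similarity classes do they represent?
3 classes: {M1, M4}, {M2}, {M3}

Characteristic polynomials: χ_{M1} = (x - 1)^4, χ_{M2} = (x - 4)(x + 2)^2(x + 5), χ_{M3} = (x + 5)^4, χ_{M4} = (x - 1)^4.

{M1, M4}: invariant factors (x - 1)^2, (x - 1)^2.

{M2}: invariant factors (x - 4)(x + 2)^2(x + 5).

{M3}: invariant factors (x + 5)^2, (x + 5)^2.

Matrices are similar if and only if their invariant-factor lists agree; the partition into similarity classes is {M1, M4}, {M2}, {M3}.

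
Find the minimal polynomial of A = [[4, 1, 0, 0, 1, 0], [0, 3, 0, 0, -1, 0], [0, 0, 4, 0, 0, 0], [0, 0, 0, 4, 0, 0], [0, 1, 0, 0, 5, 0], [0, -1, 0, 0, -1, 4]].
m_A(x) = (x - 4)^2

The characteristic polynomial factors as (x - 4)^6. The minimal polynomial is ∏(x - λ)^{k_λ} where k_λ is the size of the largest Jordan block at λ.

For λ = 4: rank(A - 4I) = 1, and the largest Jordan block has size 2 (the smallest k with rank((A - 4I)^k) = rank((A - 4I)^(k+1))).

So m_A(x) = (x - 4)^2.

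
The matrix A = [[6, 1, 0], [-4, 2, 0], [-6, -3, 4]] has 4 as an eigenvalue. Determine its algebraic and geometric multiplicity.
algebraic multiplicity 3, geometric multiplicity 2

The characteristic polynomial is (x - 4)^3, so the factor x - 4 appears with exponent 3: the algebraic multiplicity is 3.

rank(A - 4I) = 1, so the eigenspace has dimension 3 - 1 = 2: the geometric multiplicity is 2.

Since 2 < 3, A is not diagonalizable.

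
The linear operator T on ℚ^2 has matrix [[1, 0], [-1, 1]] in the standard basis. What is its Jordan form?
J = [[1, 1], [0, 1]]

The characteristic polynomial is det(xI - A) = (x - 1)^2, so the eigenvalues are 1 (algebraic multiplicity 2).

For λ = 1: rank(A - I) = 1, rank((A - I)^2) = 0. The eigenspace has dimension 2 - 1 = 1, so there is 1 Jordan block; the rank sequence gives block sizes [2].

Assembling the blocks gives the Jordan form J above.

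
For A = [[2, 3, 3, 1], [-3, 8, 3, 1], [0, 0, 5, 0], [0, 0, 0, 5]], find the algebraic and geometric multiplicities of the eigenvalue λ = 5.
algebraic multiplicity 4, geometric multiplicity 3

The characteristic polynomial is (x - 5)^4, so the factor x - 5 appears with exponent 4: the algebraic multiplicity is 4.

rank(A - 5I) = 1, so the eigenspace has dimension 4 - 1 = 3: the geometric multiplicity is 3.

Since 3 < 4, A is not diagonalizable.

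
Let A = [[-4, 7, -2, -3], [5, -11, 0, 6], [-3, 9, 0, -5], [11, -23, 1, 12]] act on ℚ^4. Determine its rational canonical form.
R = [[0, 0, 0, -3], [1, 0, 0, 2], [0, 1, 0, 1], [0, 0, 1, -3]]

The invariant factors of A (the non-unit diagonal entries of the Smith normal form of xI - A over ℚ[x]) are (x + 3)(x^3 - x + 1), each dividing the next. The characteristic polynomial is their product, (x + 3)(x^3 - x + 1).

The rational canonical form is the block-diagonal matrix of companion matrices C(f_i):
R = [[0, 0, 0, -3], [1, 0, 0, 2], [0, 1, 0, 1], [0, 0, 1, -3]].

Note the characteristic polynomial does not split into linear factors over ℚ, so A has no Jordan form over ℚ; the rational canonical form exists over any field.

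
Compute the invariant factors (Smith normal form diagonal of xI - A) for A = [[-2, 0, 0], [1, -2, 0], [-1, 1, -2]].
(x + 2)^3

The Jordan structure of A has elementary divisors (x + 2)^3. Arranging the block sizes at each eigenvalue in decreasing order and taking row products gives the invariant factors.

Invariant factors (smallest first, each dividing the next): (x + 2)^3.

Check: the last factor (x + 2)^3 is the minimal polynomial, and the product (x + 2)^3 is the characteristic polynomial.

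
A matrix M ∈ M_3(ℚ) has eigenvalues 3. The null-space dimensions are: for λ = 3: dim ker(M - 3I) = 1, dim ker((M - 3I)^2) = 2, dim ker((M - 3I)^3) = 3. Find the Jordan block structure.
Jordan blocks: (3, 3)

λ = 3: successive nullity increments [1, 1, 1] count blocks of size ≥ k; block sizes are [3].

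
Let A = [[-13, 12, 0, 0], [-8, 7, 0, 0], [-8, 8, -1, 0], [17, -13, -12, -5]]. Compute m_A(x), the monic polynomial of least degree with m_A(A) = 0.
m_A(x) = (x + 1)(x + 5)^2

The characteristic polynomial factors as (x + 1)^2(x + 5)^2. The minimal polynomial is ∏(x - λ)^{k_λ} where k_λ is the size of the largest Jordan block at λ.

For λ = -5: rank(A + 5I) = 3, and the largest Jordan block has size 2 (the smallest k with rank((A + 5I)^k) = rank((A + 5I)^(k+1))).
For λ = -1: rank(A + I) = 2, and the largest Jordan block has size 1 (the smallest k with rank((A + I)^k) = rank((A + I)^(k+1))).

So m_A(x) = (x + 1)(x + 5)^2.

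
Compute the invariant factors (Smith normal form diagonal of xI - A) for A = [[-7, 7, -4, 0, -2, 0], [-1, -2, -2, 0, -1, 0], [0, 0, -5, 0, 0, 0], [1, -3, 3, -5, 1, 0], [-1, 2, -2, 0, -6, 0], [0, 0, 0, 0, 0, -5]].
x + 5, (x + 5)^2, (x + 5)^3

The Jordan structure of A has elementary divisors (x + 5)^3, (x + 5)^2, (x + 5). Arranging the block sizes at each eigenvalue in decreasing order and taking row products gives the invariant factors.

Invariant factors (smallest first, each dividing the next): x + 5, (x + 5)^2, (x + 5)^3.

Check: the last factor (x + 5)^3 is the minimal polynomial, and the product (x + 5)^6 is the characteristic polynomial.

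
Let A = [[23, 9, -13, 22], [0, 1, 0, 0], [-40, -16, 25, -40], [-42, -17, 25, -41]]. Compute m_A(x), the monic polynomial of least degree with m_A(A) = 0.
m_A(x) = (x - 5)(x - 1)^2

The characteristic polynomial factors as (x - 5)(x - 1)^3. The minimal polynomial is ∏(x - λ)^{k_λ} where k_λ is the size of the largest Jordan block at λ.

For λ = 1: rank(A - I) = 2, and the largest Jordan block has size 2 (the smallest k with rank((A - I)^k) = rank((A - I)^(k+1))).
For λ = 5: rank(A - 5I) = 3, and the largest Jordan block has size 1 (the smallest k with rank((A - 5I)^k) = rank((A - 5I)^(k+1))).

So m_A(x) = (x - 5)(x - 1)^2.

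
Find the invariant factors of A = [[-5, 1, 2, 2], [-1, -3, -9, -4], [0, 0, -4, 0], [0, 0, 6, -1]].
(x + 1)(x + 4)^3

The Jordan structure of A has elementary divisors (x + 4)^3, (x + 1). Arranging the block sizes at each eigenvalue in decreasing order and taking row products gives the invariant factors.

Invariant factors (smallest first, each dividing the next): (x + 1)(x + 4)^3.

Check: the last factor (x + 1)(x + 4)^3 is the minimal polynomial, and the product (x + 1)(x + 4)^3 is the characteristic polynomial.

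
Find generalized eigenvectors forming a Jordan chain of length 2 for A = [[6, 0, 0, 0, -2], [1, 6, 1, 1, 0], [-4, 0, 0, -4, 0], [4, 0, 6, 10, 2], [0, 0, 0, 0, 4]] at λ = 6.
We seek v_1 ∈ ker((A - 6I)^2) \ ker(A - 6I), then set v_{i+1} = (A - 6I) v_i.

One such chain is v_1 = [[0, -1, -2, 3, 0]]^T, v_2 = [[0, 1, 0, 0, 0]]^T. Check: (A - 6I) v_2 = [[0, 0, 0, 0, 0]]^T = 0.

v_1 = [[0, -1, -2, 3, 0]]^T, v_2 = [[0, 1, 0, 0, 0]]^T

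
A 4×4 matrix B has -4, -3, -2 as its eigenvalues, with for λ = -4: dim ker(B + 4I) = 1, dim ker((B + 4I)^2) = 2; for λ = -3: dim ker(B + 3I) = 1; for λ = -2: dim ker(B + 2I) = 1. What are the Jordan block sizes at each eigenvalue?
Jordan blocks: (-4, 2), (-3, 1), (-2, 1)

λ = -4: successive nullity increments [1, 1] count blocks of size ≥ k; block sizes are [2].
λ = -3: successive nullity increments [1] count blocks of size ≥ k; block sizes are [1].
λ = -2: successive nullity increments [1] count blocks of size ≥ k; block sizes are [1].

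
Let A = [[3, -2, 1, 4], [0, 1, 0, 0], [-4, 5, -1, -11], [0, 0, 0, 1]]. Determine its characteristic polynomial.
χ_A(x) = (x - 1)^4

xI - A = [[x - 3, 2, -1, -4], [0, x - 1, 0, 0], [4, -5, x + 1, 11], [0, 0, 0, x - 1]].

Expanding det(xI - A) along the first row:
det(xI - A) = + (x - 3)·det([[x - 1, 0, 0], [-5, x + 1, 11], [0, 0, x - 1]]) - (2)·det([[0, 0, 0], [4, x + 1, 11], [0, 0, x - 1]]) + (-1)·det([[0, x - 1, 0], [4, -5, 11], [0, 0, x - 1]]) - (-4)·det([[0, x - 1, 0], [4, -5, x + 1], [0, 0, 0]]).

Evaluating gives χ_A(x) = x^4 - 4x^3 + 6x^2 - 4x + 1 = (x - 1)^4.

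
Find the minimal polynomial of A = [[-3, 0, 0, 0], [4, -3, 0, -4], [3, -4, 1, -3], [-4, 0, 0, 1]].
m_A(x) = (x - 1)^2(x + 3)

The characteristic polynomial factors as (x - 1)^2(x + 3)^2. The minimal polynomial is ∏(x - λ)^{k_λ} where k_λ is the size of the largest Jordan block at λ.

For λ = -3: rank(A + 3I) = 2, and the largest Jordan block has size 1 (the smallest k with rank((A + 3I)^k) = rank((A + 3I)^(k+1))).
For λ = 1: rank(A - I) = 3, and the largest Jordan block has size 2 (the smallest k with rank((A - I)^k) = rank((A - I)^(k+1))).

So m_A(x) = (x - 1)^2(x + 3).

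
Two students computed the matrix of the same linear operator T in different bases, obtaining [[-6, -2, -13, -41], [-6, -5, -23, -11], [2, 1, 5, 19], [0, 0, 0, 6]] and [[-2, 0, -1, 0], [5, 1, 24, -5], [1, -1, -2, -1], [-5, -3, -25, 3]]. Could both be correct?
Two matrices over a field are similar if and only if they have the same invariant factors.

Both A and B have characteristic polynomial (x - 6)(x + 2)^3 and minimal polynomial (x - 6)(x + 2)^3. Computing further, both have invariant factors (x - 6)(x + 2)^3. Hence A and B are similar.

Yes.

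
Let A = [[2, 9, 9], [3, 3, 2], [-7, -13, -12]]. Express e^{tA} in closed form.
A has Jordan form J = [[-4, 1, 0], [0, -4, 0], [0, 0, 1]] with A = PJP^{-1}, so e^{tA} = P e^{tJ} P^{-1}.

For a Jordan block J_k(λ), e^{tJ_k(λ)} = e^{λt} · (I + tN + t^2 N^2/2! + ... + t^{k-1} N^{k-1}/(k-1)!) where N is the nilpotent superdiagonal part.

Assembling the blocks and conjugating back gives the entries of e^{tA} as shown above.

e^{tA} = [[(6*t + 1)*e^{-4*t}, 9*t*e^{-4*t}, 9*t*e^{-4*t}], [(-2*t + e^{5*t} - 1)*e^{-4*t}, (-3*t + 2*e^{5*t} - 1)*e^{-4*t}, (-3*t + e^{5*t} - 1)*e^{-4*t}], [(-2*t - e^{5*t} + 1)*e^{-4*t}, (-3*t - 2*e^{5*t} + 2)*e^{-4*t}, (-3*t - e^{5*t} + 2)*e^{-4*t}]]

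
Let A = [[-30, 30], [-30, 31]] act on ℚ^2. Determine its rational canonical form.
The invariant factors of A (the non-unit diagonal entries of the Smith normal form of xI - A over ℚ[x]) are (x - 6)(x + 5), each dividing the next. The characteristic polynomial is their product, (x - 6)(x + 5).

The rational canonical form is the block-diagonal matrix of companion matrices C(f_i):
R = [[0, 30], [1, 1]].

R = [[0, 30], [1, 1]]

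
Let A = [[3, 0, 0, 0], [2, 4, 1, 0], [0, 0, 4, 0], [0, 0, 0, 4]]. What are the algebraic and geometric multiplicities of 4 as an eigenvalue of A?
The characteristic polynomial is (x - 4)^3(x - 3), so the factor x - 4 appears with exponent 3: the algebraic multiplicity is 3.

rank(A - 4I) = 2, so the eigenspace has dimension 4 - 2 = 2: the geometric multiplicity is 2.

Since 2 < 3, A is not diagonalizable.

algebraic multiplicity 3, geometric multiplicity 2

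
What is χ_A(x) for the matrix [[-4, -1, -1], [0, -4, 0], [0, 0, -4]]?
xI - A = [[x + 4, 1, 1], [0, x + 4, 0], [0, 0, x + 4]].

Expanding det(xI - A) along the first row:
det(xI - A) = + (x + 4)·det([[x + 4, 0], [0, x + 4]]) - (1)·det([[0, 0], [0, x + 4]]) + (1)·det([[0, x + 4], [0, 0]]).

Evaluating gives χ_A(x) = x^3 + 12x^2 + 48x + 64 = (x + 4)^3.

χ_A(x) = (x + 4)^3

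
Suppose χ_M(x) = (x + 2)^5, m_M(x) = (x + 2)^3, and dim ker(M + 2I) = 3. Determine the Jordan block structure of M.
Jordan blocks: (-2, 3), (-2, 1), (-2, 1)

λ = -2: algebraic multiplicity 5 (exponent in χ_M), largest block size 3 (exponent in m_M), 3 blocks (geometric multiplicity). These force block sizes [3, 1, 1].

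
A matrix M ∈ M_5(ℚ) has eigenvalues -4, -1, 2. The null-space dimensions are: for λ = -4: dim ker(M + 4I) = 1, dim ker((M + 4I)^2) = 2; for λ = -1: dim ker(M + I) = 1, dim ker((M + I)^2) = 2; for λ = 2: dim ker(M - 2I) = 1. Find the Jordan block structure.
λ = -4: successive nullity increments [1, 1] count blocks of size ≥ k; block sizes are [2].
λ = -1: successive nullity increments [1, 1] count blocks of size ≥ k; block sizes are [2].
λ = 2: successive nullity increments [1] count blocks of size ≥ k; block sizes are [1].

Jordan blocks: (-4, 2), (-1, 2), (2, 1)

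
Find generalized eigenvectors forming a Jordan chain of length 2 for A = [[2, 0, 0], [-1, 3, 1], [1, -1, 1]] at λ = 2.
v_1 = [[-1, 1, -1]]^T, v_2 = [[0, 1, -1]]^T

We seek v_1 ∈ ker((A - 2I)^2) \ ker(A - 2I), then set v_{i+1} = (A - 2I) v_i.

One such chain is v_1 = [[-1, 1, -1]]^T, v_2 = [[0, 1, -1]]^T. Check: (A - 2I) v_2 = [[0, 0, 0]]^T = 0.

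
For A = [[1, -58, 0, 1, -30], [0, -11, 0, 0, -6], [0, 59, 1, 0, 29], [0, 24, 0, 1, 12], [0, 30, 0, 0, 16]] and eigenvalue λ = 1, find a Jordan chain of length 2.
We seek v_1 ∈ ker((A - I)^2) \ ker(A - I), then set v_{i+1} = (A - I) v_i.

One such chain is v_1 = [[4, 1, -3, -2, -2]]^T, v_2 = [[0, 0, 1, 0, 0]]^T. Check: (A - I) v_2 = [[0, 0, 0, 0, 0]]^T = 0.

v_1 = [[4, 1, -3, -2, -2]]^T, v_2 = [[0, 0, 1, 0, 0]]^T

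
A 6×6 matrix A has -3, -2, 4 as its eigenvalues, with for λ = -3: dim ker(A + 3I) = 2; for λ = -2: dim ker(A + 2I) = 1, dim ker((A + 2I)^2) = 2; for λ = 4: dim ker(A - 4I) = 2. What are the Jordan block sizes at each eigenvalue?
λ = -3: successive nullity increments [2] count blocks of size ≥ k; block sizes are [1, 1].
λ = -2: successive nullity increments [1, 1] count blocks of size ≥ k; block sizes are [2].
λ = 4: successive nullity increments [2] count blocks of size ≥ k; block sizes are [1, 1].

Jordan blocks: (-3, 1), (-3, 1), (-2, 2), (4, 1), (4, 1)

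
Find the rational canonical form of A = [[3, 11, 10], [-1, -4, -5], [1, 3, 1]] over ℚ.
R = [[0, 0, -1], [1, 0, -3], [0, 1, 0]]

The invariant factors of A (the non-unit diagonal entries of the Smith normal form of xI - A over ℚ[x]) are x^3 + 3x + 1, each dividing the next. The characteristic polynomial is their product, x^3 + 3x + 1.

The rational canonical form is the block-diagonal matrix of companion matrices C(f_i):
R = [[0, 0, -1], [1, 0, -3], [0, 1, 0]].

Note the characteristic polynomial does not split into linear factors over ℚ, so A has no Jordan form over ℚ; the rational canonical form exists over any field.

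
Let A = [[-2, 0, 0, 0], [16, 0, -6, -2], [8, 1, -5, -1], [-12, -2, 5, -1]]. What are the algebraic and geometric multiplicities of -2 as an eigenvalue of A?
The characteristic polynomial is (x + 2)^4, so the factor x + 2 appears with exponent 4: the algebraic multiplicity is 4.

rank(A + 2I) = 2, so the eigenspace has dimension 4 - 2 = 2: the geometric multiplicity is 2.

Since 2 < 4, A is not diagonalizable.

algebraic multiplicity 4, geometric multiplicity 2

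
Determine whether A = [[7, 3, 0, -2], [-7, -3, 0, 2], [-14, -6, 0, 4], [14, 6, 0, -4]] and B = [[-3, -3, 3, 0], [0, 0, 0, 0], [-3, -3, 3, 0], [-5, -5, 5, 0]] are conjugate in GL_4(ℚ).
Two matrices over a field are similar if and only if they have the same invariant factors.

Both A and B have characteristic polynomial x^4 and minimal polynomial x^2. Computing further, both have invariant factors x, x, x^2. Hence A and B are similar.

Yes.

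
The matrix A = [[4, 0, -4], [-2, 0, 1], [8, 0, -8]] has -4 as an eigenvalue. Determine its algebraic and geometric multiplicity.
The characteristic polynomial is x^2(x + 4), so the factor x + 4 appears with exponent 1: the algebraic multiplicity is 1.

rank(A + 4I) = 2, so the eigenspace has dimension 3 - 2 = 1: the geometric multiplicity is 1.

algebraic multiplicity 1, geometric multiplicity 1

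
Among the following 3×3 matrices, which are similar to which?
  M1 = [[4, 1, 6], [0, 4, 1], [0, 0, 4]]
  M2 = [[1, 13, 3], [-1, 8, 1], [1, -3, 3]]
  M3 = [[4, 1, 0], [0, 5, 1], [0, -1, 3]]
1 class: {M1, M2, M3}

Characteristic polynomials: χ_{M1} = (x - 4)^3, χ_{M2} = (x - 4)^3, χ_{M3} = (x - 4)^3.

{M1, M2, M3}: invariant factors (x - 4)^3.

Matrices are similar if and only if their invariant-factor lists agree; the partition into similarity classes is {M1, M2, M3}.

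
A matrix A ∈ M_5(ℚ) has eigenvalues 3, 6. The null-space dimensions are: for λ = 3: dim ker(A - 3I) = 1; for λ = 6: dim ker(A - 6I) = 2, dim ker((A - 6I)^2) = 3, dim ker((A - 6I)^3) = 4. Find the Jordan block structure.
Jordan blocks: (3, 1), (6, 3), (6, 1)

λ = 3: successive nullity increments [1] count blocks of size ≥ k; block sizes are [1].
λ = 6: successive nullity increments [2, 1, 1] count blocks of size ≥ k; block sizes are [3, 1].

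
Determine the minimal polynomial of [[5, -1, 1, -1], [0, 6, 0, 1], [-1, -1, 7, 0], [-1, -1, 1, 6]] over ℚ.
The characteristic polynomial factors as (x - 6)^4. The minimal polynomial is ∏(x - λ)^{k_λ} where k_λ is the size of the largest Jordan block at λ.

For λ = 6: rank(A - 6I) = 2, and the largest Jordan block has size 3 (the smallest k with rank((A - 6I)^k) = rank((A - 6I)^(k+1))).

So m_A(x) = (x - 6)^3.

m_A(x) = (x - 6)^3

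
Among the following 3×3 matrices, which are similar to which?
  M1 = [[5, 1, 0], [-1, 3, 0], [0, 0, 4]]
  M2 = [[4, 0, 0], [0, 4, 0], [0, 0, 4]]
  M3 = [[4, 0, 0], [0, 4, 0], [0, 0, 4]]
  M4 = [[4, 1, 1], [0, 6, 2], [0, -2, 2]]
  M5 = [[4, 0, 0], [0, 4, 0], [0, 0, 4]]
Characteristic polynomials: χ_{M1} = (x - 4)^3, χ_{M2} = (x - 4)^3, χ_{M3} = (x - 4)^3, χ_{M4} = (x - 4)^3, χ_{M5} = (x - 4)^3.

{M1, M4}: invariant factors x - 4, (x - 4)^2.

{M2, M3, M5}: invariant factors x - 4, x - 4, x - 4.

Matrices are similar if and only if their invariant-factor lists agree; the partition into similarity classes is {M1, M4}, {M2, M3, M5}.

2 classes: {M1, M4}, {M2, M3, M5}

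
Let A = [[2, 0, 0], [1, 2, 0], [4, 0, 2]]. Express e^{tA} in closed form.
e^{tA} = [[e^{2*t}, 0, 0], [t*e^{2*t}, e^{2*t}, 0], [4*t*e^{2*t}, 0, e^{2*t}]]

A has Jordan form J = [[2, 1, 0], [0, 2, 0], [0, 0, 2]] with A = PJP^{-1}, so e^{tA} = P e^{tJ} P^{-1}.

For a Jordan block J_k(λ), e^{tJ_k(λ)} = e^{λt} · (I + tN + t^2 N^2/2! + ... + t^{k-1} N^{k-1}/(k-1)!) where N is the nilpotent superdiagonal part.

Assembling the blocks and conjugating back gives the entries of e^{tA} as shown above.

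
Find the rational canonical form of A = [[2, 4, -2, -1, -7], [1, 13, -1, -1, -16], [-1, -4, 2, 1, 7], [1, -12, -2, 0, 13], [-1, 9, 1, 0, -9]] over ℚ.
R = [[0, 0, 0, 0, 0], [1, 0, 0, 0, -1], [0, 1, 0, 0, -8], [0, 0, 1, 0, -14], [0, 0, 0, 1, 8]]

The invariant factors of A (the non-unit diagonal entries of the Smith normal form of xI - A over ℚ[x]) are x(x^2 - 4x - 1)^2, each dividing the next. The characteristic polynomial is their product, x(x^2 - 4x - 1)^2.

The rational canonical form is the block-diagonal matrix of companion matrices C(f_i):
R = [[0, 0, 0, 0, 0], [1, 0, 0, 0, -1], [0, 1, 0, 0, -8], [0, 0, 1, 0, -14], [0, 0, 0, 1, 8]].

Note the characteristic polynomial does not split into linear factors over ℚ, so A has no Jordan form over ℚ; the rational canonical form exists over any field.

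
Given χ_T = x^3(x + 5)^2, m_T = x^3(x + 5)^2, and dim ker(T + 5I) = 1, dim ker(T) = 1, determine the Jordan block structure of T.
λ = -5: algebraic multiplicity 2 (exponent in χ_T), largest block size 2 (exponent in m_T), 1 block (geometric multiplicity). This forces block sizes [2].
λ = 0: algebraic multiplicity 3 (exponent in χ_T), largest block size 3 (exponent in m_T), 1 block (geometric multiplicity). This forces block sizes [3].

Jordan blocks: (-5, 2), (0, 3)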